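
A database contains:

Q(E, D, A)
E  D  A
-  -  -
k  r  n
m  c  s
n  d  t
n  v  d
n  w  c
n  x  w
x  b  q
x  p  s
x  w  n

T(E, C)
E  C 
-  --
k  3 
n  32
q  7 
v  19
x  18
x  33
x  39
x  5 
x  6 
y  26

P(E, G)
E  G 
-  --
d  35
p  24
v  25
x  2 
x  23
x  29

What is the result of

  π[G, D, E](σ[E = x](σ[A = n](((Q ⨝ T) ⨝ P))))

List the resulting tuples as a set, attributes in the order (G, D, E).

{(2, w, x), (23, w, x), (29, w, x)}

Joining Q and T on E yields {(k, r, n, 3), (n, d, t, 32), (n, v, d, 32), (n, w, c, 32), (n, x, w, 32), (x, b, q, 18), (x, b, q, 33), (x, b, q, 39), (x, b, q, 5), (x, b, q, 6), (x, p, s, 18), (x, p, s, 33), (x, p, s, 39), (x, p, s, 5), (x, p, s, 6), (x, w, n, 18), (x, w, n, 33), (x, w, n, 39), (x, w, n, 5), (x, w, n, 6)}.
Joining (Q ⨝ T) and P on E yields {(x, b, q, 18, 2), (x, b, q, 18, 23), (x, b, q, 18, 29), (x, b, q, 33, 2), (x, b, q, 33, 23), (x, b, q, 33, 29), (x, b, q, 39, 2), (x, b, q, 39, 23), (x, b, q, 39, 29), (x, b, q, 5, 2), (x, b, q, 5, 23), (x, b, q, 5, 29), (x, b, q, 6, 2), (x, b, q, 6, 23), (x, b, q, 6, 29), (x, p, s, 18, 2), (x, p, s, 18, 23), (x, p, s, 18, 29), (x, p, s, 33, 2), (x, p, s, 33, 23), (x, p, s, 33, 29), (x, p, s, 39, 2), (x, p, s, 39, 23), (x, p, s, 39, 29), (x, p, s, 5, 2), (x, p, s, 5, 23), (x, p, s, 5, 29), (x, p, s, 6, 2), (x, p, s, 6, 23), (x, p, s, 6, 29), (x, w, n, 18, 2), (x, w, n, 18, 23), (x, w, n, 18, 29), (x, w, n, 33, 2), (x, w, n, 33, 23), (x, w, n, 33, 29), (x, w, n, 39, 2), (x, w, n, 39, 23), (x, w, n, 39, 29), (x, w, n, 5, 2), (x, w, n, 5, 23), (x, w, n, 5, 29), (x, w, n, 6, 2), (x, w, n, 6, 23), (x, w, n, 6, 29)}.
σ[A = n]: keep tuples satisfying A = n → {(x, w, n, 18, 2), (x, w, n, 18, 23), (x, w, n, 18, 29), (x, w, n, 33, 2), (x, w, n, 33, 23), (x, w, n, 33, 29), (x, w, n, 39, 2), (x, w, n, 39, 23), (x, w, n, 39, 29), (x, w, n, 5, 2), (x, w, n, 5, 23), (x, w, n, 5, 29), (x, w, n, 6, 2), (x, w, n, 6, 23), (x, w, n, 6, 29)}
σ[E = x]: keep tuples satisfying E = x → {(x, w, n, 18, 2), (x, w, n, 18, 23), (x, w, n, 18, 29), (x, w, n, 33, 2), (x, w, n, 33, 23), (x, w, n, 33, 29), (x, w, n, 39, 2), (x, w, n, 39, 23), (x, w, n, 39, 29), (x, w, n, 5, 2), (x, w, n, 5, 23), (x, w, n, 5, 29), (x, w, n, 6, 2), (x, w, n, 6, 23), (x, w, n, 6, 29)}
Keep only column(s) G, D, E (12 duplicate(s) eliminated): {(2, w, x), (23, w, x), (29, w, x)}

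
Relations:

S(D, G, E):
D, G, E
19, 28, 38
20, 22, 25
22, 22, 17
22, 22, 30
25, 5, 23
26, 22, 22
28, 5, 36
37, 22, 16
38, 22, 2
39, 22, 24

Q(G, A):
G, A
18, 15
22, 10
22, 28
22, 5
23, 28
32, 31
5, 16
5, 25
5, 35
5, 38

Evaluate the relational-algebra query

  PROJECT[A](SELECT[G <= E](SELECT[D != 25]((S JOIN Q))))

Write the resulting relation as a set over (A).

{10, 16, 25, 28, 35, 38, 5}

Joining S and Q on G yields {(20, 22, 25, 10), (20, 22, 25, 28), (20, 22, 25, 5), (22, 22, 17, 10), (22, 22, 17, 28), (22, 22, 17, 5), (22, 22, 30, 10), (22, 22, 30, 28), (22, 22, 30, 5), (25, 5, 23, 16), (25, 5, 23, 25), (25, 5, 23, 35), (25, 5, 23, 38), (26, 22, 22, 10), (26, 22, 22, 28), (26, 22, 22, 5), (28, 5, 36, 16), (28, 5, 36, 25), (28, 5, 36, 35), (28, 5, 36, 38), (37, 22, 16, 10), (37, 22, 16, 28), (37, 22, 16, 5), (38, 22, 2, 10), (38, 22, 2, 28), (38, 22, 2, 5), (39, 22, 24, 10), (39, 22, 24, 28), (39, 22, 24, 5)}.
Apply σ_{D != 25}; surviving tuples: {(20, 22, 25, 10), (20, 22, 25, 28), (20, 22, 25, 5), (22, 22, 17, 10), (22, 22, 17, 28), (22, 22, 17, 5), (22, 22, 30, 10), (22, 22, 30, 28), (22, 22, 30, 5), (26, 22, 22, 10), (26, 22, 22, 28), (26, 22, 22, 5), (28, 5, 36, 16), (28, 5, 36, 25), (28, 5, 36, 35), (28, 5, 36, 38), (37, 22, 16, 10), (37, 22, 16, 28), (37, 22, 16, 5), (38, 22, 2, 10), (38, 22, 2, 28), (38, 22, 2, 5), (39, 22, 24, 10), (39, 22, 24, 28), (39, 22, 24, 5)}
Apply σ_{G <= E}; surviving tuples: {(20, 22, 25, 10), (20, 22, 25, 28), (20, 22, 25, 5), (22, 22, 30, 10), (22, 22, 30, 28), (22, 22, 30, 5), (26, 22, 22, 10), (26, 22, 22, 28), (26, 22, 22, 5), (28, 5, 36, 16), (28, 5, 36, 25), (28, 5, 36, 35), (28, 5, 36, 38), (39, 22, 24, 10), (39, 22, 24, 28), (39, 22, 24, 5)}
π[A]: project onto (A) (9 duplicate(s) eliminated) → {10, 16, 25, 28, 35, 38, 5}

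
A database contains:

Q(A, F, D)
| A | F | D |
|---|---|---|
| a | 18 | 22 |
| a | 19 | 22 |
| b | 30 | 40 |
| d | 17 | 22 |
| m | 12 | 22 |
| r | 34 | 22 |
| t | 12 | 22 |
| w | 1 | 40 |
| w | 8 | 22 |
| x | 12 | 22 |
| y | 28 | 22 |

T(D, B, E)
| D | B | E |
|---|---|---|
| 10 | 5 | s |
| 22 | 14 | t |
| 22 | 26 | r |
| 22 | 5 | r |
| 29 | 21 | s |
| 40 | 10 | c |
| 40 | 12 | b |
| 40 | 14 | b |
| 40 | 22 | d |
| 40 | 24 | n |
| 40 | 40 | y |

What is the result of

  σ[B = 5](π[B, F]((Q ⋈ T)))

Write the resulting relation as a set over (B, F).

{(5, 12), (5, 17), (5, 18), (5, 19), (5, 28), (5, 34), (5, 8)}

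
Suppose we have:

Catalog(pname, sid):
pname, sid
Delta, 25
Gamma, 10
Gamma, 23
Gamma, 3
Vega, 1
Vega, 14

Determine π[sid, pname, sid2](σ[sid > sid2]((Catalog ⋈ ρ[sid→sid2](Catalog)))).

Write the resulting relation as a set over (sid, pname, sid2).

{(10, Gamma, 3), (14, Vega, 1), (23, Gamma, 10), (23, Gamma, 3)}

ρ[sid→sid2]: schema becomes (pname, sid2); tuples unchanged.
Catalog ⋈ ρ[sid→sid2](Catalog) (natural join on pname): {(Delta, 25, 25), (Gamma, 10, 10), (Gamma, 10, 23), (Gamma, 10, 3), (Gamma, 23, 10), (Gamma, 23, 23), (Gamma, 23, 3), (Gamma, 3, 10), (Gamma, 3, 23), (Gamma, 3, 3), (Vega, 1, 1), (Vega, 1, 14), (Vega, 14, 1), (Vega, 14, 14)}
Apply σ_{sid > sid2}; surviving tuples: {(Gamma, 10, 3), (Gamma, 23, 10), (Gamma, 23, 3), (Vega, 14, 1)}
Keep only column(s) sid, pname, sid2: {(10, Gamma, 3), (14, Vega, 1), (23, Gamma, 10), (23, Gamma, 3)}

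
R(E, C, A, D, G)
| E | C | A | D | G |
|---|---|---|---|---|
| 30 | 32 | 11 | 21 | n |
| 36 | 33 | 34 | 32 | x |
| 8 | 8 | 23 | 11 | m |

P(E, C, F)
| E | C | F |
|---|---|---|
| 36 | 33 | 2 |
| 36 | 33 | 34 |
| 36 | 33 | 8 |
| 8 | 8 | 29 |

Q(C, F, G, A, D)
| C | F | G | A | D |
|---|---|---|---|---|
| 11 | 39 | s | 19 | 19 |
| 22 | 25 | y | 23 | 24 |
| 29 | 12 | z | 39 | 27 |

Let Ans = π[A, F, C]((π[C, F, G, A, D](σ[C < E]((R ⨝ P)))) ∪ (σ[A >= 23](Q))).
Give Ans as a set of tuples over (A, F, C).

{(23, 25, 22), (34, 2, 33), (34, 34, 33), (34, 8, 33), (39, 12, 29)}

Joining R and P on E, C yields {(36, 33, 34, 32, x, 2), (36, 33, 34, 32, x, 34), (36, 33, 34, 32, x, 8), (8, 8, 23, 11, m, 29)}.
σ[C < E]: keep tuples satisfying C < E → {(36, 33, 34, 32, x, 2), (36, 33, 34, 32, x, 34), (36, 33, 34, 32, x, 8)}
Keep only column(s) C, F, G, A, D: {(33, 2, x, 34, 32), (33, 34, x, 34, 32), (33, 8, x, 34, 32)}
σ[A >= 23]: keep tuples satisfying A >= 23 → {(22, 25, y, 23, 24), (29, 12, z, 39, 27)}
Set union of the two operands is {(22, 25, y, 23, 24), (29, 12, z, 39, 27), (33, 2, x, 34, 32), (33, 34, x, 34, 32), (33, 8, x, 34, 32)}.
Keep only column(s) A, F, C: {(23, 25, 22), (34, 2, 33), (34, 34, 33), (34, 8, 33), (39, 12, 29)}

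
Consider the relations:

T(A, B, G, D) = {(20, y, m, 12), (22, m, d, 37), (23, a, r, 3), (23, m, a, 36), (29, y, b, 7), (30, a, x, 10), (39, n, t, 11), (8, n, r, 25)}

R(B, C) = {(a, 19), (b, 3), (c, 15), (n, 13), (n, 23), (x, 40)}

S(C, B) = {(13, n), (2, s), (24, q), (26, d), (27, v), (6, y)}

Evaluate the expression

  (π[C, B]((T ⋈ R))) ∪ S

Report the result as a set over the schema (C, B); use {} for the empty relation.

{(13, n), (19, a), (2, s), (23, n), (24, q), (26, d), (27, v), (6, y)}

Natural join on B: {(23, a, r, 3, 19), (30, a, x, 10, 19), (39, n, t, 11, 13), (39, n, t, 11, 23), (8, n, r, 25, 13), (8, n, r, 25, 23)}
π_{C, B} gives {(13, n), (19, a), (23, n)} (3 duplicate(s) eliminated).
Taking the union: {(13, n), (19, a), (2, s), (23, n), (24, q), (26, d), (27, v), (6, y)}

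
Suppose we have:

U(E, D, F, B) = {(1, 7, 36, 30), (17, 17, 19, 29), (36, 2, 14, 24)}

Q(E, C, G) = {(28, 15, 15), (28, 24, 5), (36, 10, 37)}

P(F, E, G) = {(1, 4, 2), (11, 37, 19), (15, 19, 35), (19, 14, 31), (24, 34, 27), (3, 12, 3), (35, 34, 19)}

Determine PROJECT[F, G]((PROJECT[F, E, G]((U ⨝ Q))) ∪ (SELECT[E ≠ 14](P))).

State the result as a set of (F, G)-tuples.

Joining U and Q on E yields {(36, 2, 14, 24, 10, 37)}.
π[F, E, G]: project onto (F, E, G) → {(14, 36, 37)}
Selection E ≠ 14: {(1, 4, 2), (11, 37, 19), (15, 19, 35), (24, 34, 27), (3, 12, 3), (35, 34, 19)}
Set union of the two operands is {(1, 4, 2), (11, 37, 19), (14, 36, 37), (15, 19, 35), (24, 34, 27), (3, 12, 3), (35, 34, 19)}.
π[F, G]: project onto (F, G) → {(1, 2), (11, 19), (14, 37), (15, 35), (24, 27), (3, 3), (35, 19)}

{(1, 2), (11, 19), (14, 37), (15, 35), (24, 27), (3, 3), (35, 19)}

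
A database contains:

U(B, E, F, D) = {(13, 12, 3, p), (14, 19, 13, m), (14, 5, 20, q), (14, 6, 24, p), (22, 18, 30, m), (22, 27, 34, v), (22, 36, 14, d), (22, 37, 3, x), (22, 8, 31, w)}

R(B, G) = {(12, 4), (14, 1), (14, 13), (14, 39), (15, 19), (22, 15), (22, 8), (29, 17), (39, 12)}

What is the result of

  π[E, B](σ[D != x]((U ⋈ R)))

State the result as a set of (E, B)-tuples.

Joining U and R on B yields {(14, 19, 13, m, 1), (14, 19, 13, m, 13), (14, 19, 13, m, 39), (14, 5, 20, q, 1), (14, 5, 20, q, 13), (14, 5, 20, q, 39), (14, 6, 24, p, 1), (14, 6, 24, p, 13), (14, 6, 24, p, 39), (22, 18, 30, m, 15), (22, 18, 30, m, 8), (22, 27, 34, v, 15), (22, 27, 34, v, 8), (22, 36, 14, d, 15), (22, 36, 14, d, 8), (22, 37, 3, x, 15), (22, 37, 3, x, 8), (22, 8, 31, w, 15), (22, 8, 31, w, 8)}.
σ[D != x]: keep tuples satisfying D != x → {(14, 19, 13, m, 1), (14, 19, 13, m, 13), (14, 19, 13, m, 39), (14, 5, 20, q, 1), (14, 5, 20, q, 13), (14, 5, 20, q, 39), (14, 6, 24, p, 1), (14, 6, 24, p, 13), (14, 6, 24, p, 39), (22, 18, 30, m, 15), (22, 18, 30, m, 8), (22, 27, 34, v, 15), (22, 27, 34, v, 8), (22, 36, 14, d, 15), (22, 36, 14, d, 8), (22, 8, 31, w, 15), (22, 8, 31, w, 8)}
π[E, B]: project onto (E, B) (10 duplicate(s) eliminated) → {(18, 22), (19, 14), (27, 22), (36, 22), (5, 14), (6, 14), (8, 22)}

{(18, 22), (19, 14), (27, 22), (36, 22), (5, 14), (6, 14), (8, 22)}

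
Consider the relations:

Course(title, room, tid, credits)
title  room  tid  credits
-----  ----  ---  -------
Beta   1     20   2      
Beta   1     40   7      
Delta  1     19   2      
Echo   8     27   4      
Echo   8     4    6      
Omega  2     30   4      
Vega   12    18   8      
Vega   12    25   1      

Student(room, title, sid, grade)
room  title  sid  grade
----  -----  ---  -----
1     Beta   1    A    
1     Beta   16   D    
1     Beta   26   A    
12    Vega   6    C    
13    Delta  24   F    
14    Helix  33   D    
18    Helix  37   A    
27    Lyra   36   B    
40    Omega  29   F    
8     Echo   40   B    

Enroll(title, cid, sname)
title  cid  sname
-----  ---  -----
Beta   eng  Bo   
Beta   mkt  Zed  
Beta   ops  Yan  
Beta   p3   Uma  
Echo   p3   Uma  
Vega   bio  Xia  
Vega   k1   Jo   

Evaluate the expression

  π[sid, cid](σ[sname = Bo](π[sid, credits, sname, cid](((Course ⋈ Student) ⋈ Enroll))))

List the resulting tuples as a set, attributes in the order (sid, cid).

{(1, eng), (16, eng), (26, eng)}

Natural join on title, room: {(Beta, 1, 20, 2, 1, A), (Beta, 1, 20, 2, 16, D), (Beta, 1, 20, 2, 26, A), (Beta, 1, 40, 7, 1, A), (Beta, 1, 40, 7, 16, D), (Beta, 1, 40, 7, 26, A), (Echo, 8, 27, 4, 40, B), (Echo, 8, 4, 6, 40, B), (Vega, 12, 18, 8, 6, C), (Vega, 12, 25, 1, 6, C)}
Natural join on title: {(Beta, 1, 20, 2, 1, A, eng, Bo), (Beta, 1, 20, 2, 1, A, mkt, Zed), (Beta, 1, 20, 2, 1, A, ops, Yan), (Beta, 1, 20, 2, 1, A, p3, Uma), (Beta, 1, 20, 2, 16, D, eng, Bo), (Beta, 1, 20, 2, 16, D, mkt, Zed), (Beta, 1, 20, 2, 16, D, ops, Yan), (Beta, 1, 20, 2, 16, D, p3, Uma), (Beta, 1, 20, 2, 26, A, eng, Bo), (Beta, 1, 20, 2, 26, A, mkt, Zed), (Beta, 1, 20, 2, 26, A, ops, Yan), (Beta, 1, 20, 2, 26, A, p3, Uma), (Beta, 1, 40, 7, 1, A, eng, Bo), (Beta, 1, 40, 7, 1, A, mkt, Zed), (Beta, 1, 40, 7, 1, A, ops, Yan), (Beta, 1, 40, 7, 1, A, p3, Uma), (Beta, 1, 40, 7, 16, D, eng, Bo), (Beta, 1, 40, 7, 16, D, mkt, Zed), (Beta, 1, 40, 7, 16, D, ops, Yan), (Beta, 1, 40, 7, 16, D, p3, Uma), (Beta, 1, 40, 7, 26, A, eng, Bo), (Beta, 1, 40, 7, 26, A, mkt, Zed), (Beta, 1, 40, 7, 26, A, ops, Yan), (Beta, 1, 40, 7, 26, A, p3, Uma), (Echo, 8, 27, 4, 40, B, p3, Uma), (Echo, 8, 4, 6, 40, B, p3, Uma), (Vega, 12, 18, 8, 6, C, bio, Xia), (Vega, 12, 18, 8, 6, C, k1, Jo), (Vega, 12, 25, 1, 6, C, bio, Xia), (Vega, 12, 25, 1, 6, C, k1, Jo)}
π_{sid, credits, sname, cid} gives {(1, 2, Bo, eng), (1, 2, Uma, p3), (1, 2, Yan, ops), (1, 2, Zed, mkt), (1, 7, Bo, eng), (1, 7, Uma, p3), (1, 7, Yan, ops), (1, 7, Zed, mkt), (16, 2, Bo, eng), (16, 2, Uma, p3), (16, 2, Yan, ops), (16, 2, Zed, mkt), (16, 7, Bo, eng), (16, 7, Uma, p3), (16, 7, Yan, ops), (16, 7, Zed, mkt), (26, 2, Bo, eng), (26, 2, Uma, p3), (26, 2, Yan, ops), (26, 2, Zed, mkt), (26, 7, Bo, eng), (26, 7, Uma, p3), (26, 7, Yan, ops), (26, 7, Zed, mkt), (40, 4, Uma, p3), (40, 6, Uma, p3), (6, 1, Jo, k1), (6, 1, Xia, bio), (6, 8, Jo, k1), (6, 8, Xia, bio)}.
Apply σ_{sname = Bo}; surviving tuples: {(1, 2, Bo, eng), (1, 7, Bo, eng), (16, 2, Bo, eng), (16, 7, Bo, eng), (26, 2, Bo, eng), (26, 7, Bo, eng)}
π_{sid, cid} gives {(1, eng), (16, eng), (26, eng)} (3 duplicate(s) eliminated).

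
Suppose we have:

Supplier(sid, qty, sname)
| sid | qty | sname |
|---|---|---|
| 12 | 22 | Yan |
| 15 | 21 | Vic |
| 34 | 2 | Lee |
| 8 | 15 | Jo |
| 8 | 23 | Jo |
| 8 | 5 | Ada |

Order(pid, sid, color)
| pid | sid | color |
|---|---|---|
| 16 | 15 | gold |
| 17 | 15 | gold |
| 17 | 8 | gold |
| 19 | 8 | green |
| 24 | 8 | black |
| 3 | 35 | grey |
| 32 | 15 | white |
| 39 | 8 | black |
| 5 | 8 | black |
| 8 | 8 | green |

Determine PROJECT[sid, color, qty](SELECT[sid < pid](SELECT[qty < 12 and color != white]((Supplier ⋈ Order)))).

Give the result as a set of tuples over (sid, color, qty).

{(8, black, 5), (8, gold, 5), (8, green, 5)}

Supplier ⋈ Order (natural join on sid): {(15, 21, Vic, 16, gold), (15, 21, Vic, 17, gold), (15, 21, Vic, 32, white), (8, 15, Jo, 17, gold), (8, 15, Jo, 19, green), (8, 15, Jo, 24, black), (8, 15, Jo, 39, black), (8, 15, Jo, 5, black), (8, 15, Jo, 8, green), (8, 23, Jo, 17, gold), (8, 23, Jo, 19, green), (8, 23, Jo, 24, black), (8, 23, Jo, 39, black), (8, 23, Jo, 5, black), (8, 23, Jo, 8, green), (8, 5, Ada, 17, gold), (8, 5, Ada, 19, green), (8, 5, Ada, 24, black), (8, 5, Ada, 39, black), (8, 5, Ada, 5, black), (8, 5, Ada, 8, green)}
Apply σ_{qty < 12 and color != white}; surviving tuples: {(8, 5, Ada, 17, gold), (8, 5, Ada, 19, green), (8, 5, Ada, 24, black), (8, 5, Ada, 39, black), (8, 5, Ada, 5, black), (8, 5, Ada, 8, green)}
Apply σ_{sid < pid}; surviving tuples: {(8, 5, Ada, 17, gold), (8, 5, Ada, 19, green), (8, 5, Ada, 24, black), (8, 5, Ada, 39, black)}
Projecting to sid, color, qty (1 duplicate(s) eliminated): {(8, black, 5), (8, gold, 5), (8, green, 5)}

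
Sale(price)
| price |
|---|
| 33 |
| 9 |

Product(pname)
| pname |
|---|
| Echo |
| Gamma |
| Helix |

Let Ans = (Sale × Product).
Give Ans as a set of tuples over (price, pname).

{(33, Echo), (33, Gamma), (33, Helix), (9, Echo), (9, Gamma), (9, Helix)}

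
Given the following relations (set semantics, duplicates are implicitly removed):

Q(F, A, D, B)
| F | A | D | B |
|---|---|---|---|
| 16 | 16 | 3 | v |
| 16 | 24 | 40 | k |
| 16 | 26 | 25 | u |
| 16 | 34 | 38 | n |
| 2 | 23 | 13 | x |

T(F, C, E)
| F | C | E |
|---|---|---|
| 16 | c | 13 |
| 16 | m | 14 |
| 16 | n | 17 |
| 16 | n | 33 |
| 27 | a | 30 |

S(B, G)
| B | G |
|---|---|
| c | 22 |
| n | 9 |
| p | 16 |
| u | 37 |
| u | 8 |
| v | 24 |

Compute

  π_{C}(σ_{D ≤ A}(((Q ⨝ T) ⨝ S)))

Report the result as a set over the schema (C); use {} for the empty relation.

{c, m, n}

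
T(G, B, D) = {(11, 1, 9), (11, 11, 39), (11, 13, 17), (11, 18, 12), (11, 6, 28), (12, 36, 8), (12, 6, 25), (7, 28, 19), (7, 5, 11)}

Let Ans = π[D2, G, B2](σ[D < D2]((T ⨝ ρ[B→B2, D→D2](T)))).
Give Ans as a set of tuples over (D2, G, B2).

{(12, 11, 18), (17, 11, 13), (19, 7, 28), (25, 12, 6), (28, 11, 6), (39, 11, 11)}

ρ[B→B2, D→D2]: schema becomes (G, B2, D2); tuples unchanged.
Joining T and ρ[B→B2, D→D2](T) on G yields {(11, 1, 9, 1, 9), (11, 1, 9, 11, 39), (11, 1, 9, 13, 17), (11, 1, 9, 18, 12), (11, 1, 9, 6, 28), (11, 11, 39, 1, 9), (11, 11, 39, 11, 39), (11, 11, 39, 13, 17), (11, 11, 39, 18, 12), (11, 11, 39, 6, 28), (11, 13, 17, 1, 9), (11, 13, 17, 11, 39), (11, 13, 17, 13, 17), (11, 13, 17, 18, 12), (11, 13, 17, 6, 28), (11, 18, 12, 1, 9), (11, 18, 12, 11, 39), (11, 18, 12, 13, 17), (11, 18, 12, 18, 12), (11, 18, 12, 6, 28), (11, 6, 28, 1, 9), (11, 6, 28, 11, 39), (11, 6, 28, 13, 17), (11, 6, 28, 18, 12), (11, 6, 28, 6, 28), (12, 36, 8, 36, 8), (12, 36, 8, 6, 25), (12, 6, 25, 36, 8), (12, 6, 25, 6, 25), (7, 28, 19, 28, 19), (7, 28, 19, 5, 11), (7, 5, 11, 28, 19), (7, 5, 11, 5, 11)}.
Selection D < D2: {(11, 1, 9, 11, 39), (11, 1, 9, 13, 17), (11, 1, 9, 18, 12), (11, 1, 9, 6, 28), (11, 13, 17, 11, 39), (11, 13, 17, 6, 28), (11, 18, 12, 11, 39), (11, 18, 12, 13, 17), (11, 18, 12, 6, 28), (11, 6, 28, 11, 39), (12, 36, 8, 6, 25), (7, 5, 11, 28, 19)}
Keep only column(s) D2, G, B2 (6 duplicate(s) eliminated): {(12, 11, 18), (17, 11, 13), (19, 7, 28), (25, 12, 6), (28, 11, 6), (39, 11, 11)}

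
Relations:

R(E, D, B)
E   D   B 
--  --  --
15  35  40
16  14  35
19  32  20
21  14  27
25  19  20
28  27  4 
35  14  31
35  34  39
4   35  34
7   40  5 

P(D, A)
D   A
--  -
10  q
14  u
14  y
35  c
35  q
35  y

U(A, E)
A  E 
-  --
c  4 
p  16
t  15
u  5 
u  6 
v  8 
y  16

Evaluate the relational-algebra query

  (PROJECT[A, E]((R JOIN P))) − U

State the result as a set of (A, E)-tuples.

Natural join on D: {(15, 35, 40, c), (15, 35, 40, q), (15, 35, 40, y), (16, 14, 35, u), (16, 14, 35, y), (21, 14, 27, u), (21, 14, 27, y), (35, 14, 31, u), (35, 14, 31, y), (4, 35, 34, c), (4, 35, 34, q), (4, 35, 34, y)}
Projecting to A, E: {(c, 15), (c, 4), (q, 15), (q, 4), (u, 16), (u, 21), (u, 35), (y, 15), (y, 16), (y, 21), (y, 35), (y, 4)}
Taking the difference: {(c, 15), (q, 15), (q, 4), (u, 16), (u, 21), (u, 35), (y, 15), (y, 21), (y, 35), (y, 4)}

{(c, 15), (q, 15), (q, 4), (u, 16), (u, 21), (u, 35), (y, 15), (y, 21), (y, 35), (y, 4)}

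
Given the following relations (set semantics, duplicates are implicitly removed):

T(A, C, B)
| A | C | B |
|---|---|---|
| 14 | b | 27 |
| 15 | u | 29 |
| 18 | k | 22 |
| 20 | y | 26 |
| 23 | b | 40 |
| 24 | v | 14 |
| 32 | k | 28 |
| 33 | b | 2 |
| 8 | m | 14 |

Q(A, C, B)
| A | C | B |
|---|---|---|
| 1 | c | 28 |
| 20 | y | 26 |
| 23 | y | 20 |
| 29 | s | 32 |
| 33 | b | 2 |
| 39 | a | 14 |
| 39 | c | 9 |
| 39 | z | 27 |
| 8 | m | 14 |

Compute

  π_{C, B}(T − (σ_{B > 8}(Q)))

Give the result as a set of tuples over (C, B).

σ[B > 8]: keep tuples satisfying B > 8 → {(1, c, 28), (20, y, 26), (23, y, 20), (29, s, 32), (39, a, 14), (39, c, 9), (39, z, 27), (8, m, 14)}
Set difference of the two operands is {(14, b, 27), (15, u, 29), (18, k, 22), (23, b, 40), (24, v, 14), (32, k, 28), (33, b, 2)}.
π_{C, B} gives {(b, 2), (b, 27), (b, 40), (k, 22), (k, 28), (u, 29), (v, 14)}.

{(b, 2), (b, 27), (b, 40), (k, 22), (k, 28), (u, 29), (v, 14)}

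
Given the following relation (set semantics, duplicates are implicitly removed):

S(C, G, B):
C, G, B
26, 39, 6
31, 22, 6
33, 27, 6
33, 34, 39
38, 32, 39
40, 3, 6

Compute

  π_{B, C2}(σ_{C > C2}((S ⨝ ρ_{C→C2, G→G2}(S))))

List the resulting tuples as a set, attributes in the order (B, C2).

ρ[C→C2, G→G2]: schema becomes (C2, G2, B); tuples unchanged.
Natural join on B: {(26, 39, 6, 26, 39), (26, 39, 6, 31, 22), (26, 39, 6, 33, 27), (26, 39, 6, 40, 3), (31, 22, 6, 26, 39), (31, 22, 6, 31, 22), (31, 22, 6, 33, 27), (31, 22, 6, 40, 3), (33, 27, 6, 26, 39), (33, 27, 6, 31, 22), (33, 27, 6, 33, 27), (33, 27, 6, 40, 3), (33, 34, 39, 33, 34), (33, 34, 39, 38, 32), (38, 32, 39, 33, 34), (38, 32, 39, 38, 32), (40, 3, 6, 26, 39), (40, 3, 6, 31, 22), (40, 3, 6, 33, 27), (40, 3, 6, 40, 3)}
Selection C > C2: {(31, 22, 6, 26, 39), (33, 27, 6, 26, 39), (33, 27, 6, 31, 22), (38, 32, 39, 33, 34), (40, 3, 6, 26, 39), (40, 3, 6, 31, 22), (40, 3, 6, 33, 27)}
Keep only column(s) B, C2 (3 duplicate(s) eliminated): {(39, 33), (6, 26), (6, 31), (6, 33)}

{(39, 33), (6, 26), (6, 31), (6, 33)}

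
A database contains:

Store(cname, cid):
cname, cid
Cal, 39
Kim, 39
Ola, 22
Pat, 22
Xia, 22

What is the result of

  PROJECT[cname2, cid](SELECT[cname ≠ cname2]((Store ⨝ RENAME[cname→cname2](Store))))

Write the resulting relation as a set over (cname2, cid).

ρ[cname→cname2]: schema becomes (cname2, cid); tuples unchanged.
Natural join on cid: {(Cal, 39, Cal), (Cal, 39, Kim), (Kim, 39, Cal), (Kim, 39, Kim), (Ola, 22, Ola), (Ola, 22, Pat), (Ola, 22, Xia), (Pat, 22, Ola), (Pat, 22, Pat), (Pat, 22, Xia), (Xia, 22, Ola), (Xia, 22, Pat), (Xia, 22, Xia)}
Selection cname ≠ cname2: {(Cal, 39, Kim), (Kim, 39, Cal), (Ola, 22, Pat), (Ola, 22, Xia), (Pat, 22, Ola), (Pat, 22, Xia), (Xia, 22, Ola), (Xia, 22, Pat)}
Projecting to cname2, cid (3 duplicate(s) eliminated): {(Cal, 39), (Kim, 39), (Ola, 22), (Pat, 22), (Xia, 22)}

{(Cal, 39), (Kim, 39), (Ola, 22), (Pat, 22), (Xia, 22)}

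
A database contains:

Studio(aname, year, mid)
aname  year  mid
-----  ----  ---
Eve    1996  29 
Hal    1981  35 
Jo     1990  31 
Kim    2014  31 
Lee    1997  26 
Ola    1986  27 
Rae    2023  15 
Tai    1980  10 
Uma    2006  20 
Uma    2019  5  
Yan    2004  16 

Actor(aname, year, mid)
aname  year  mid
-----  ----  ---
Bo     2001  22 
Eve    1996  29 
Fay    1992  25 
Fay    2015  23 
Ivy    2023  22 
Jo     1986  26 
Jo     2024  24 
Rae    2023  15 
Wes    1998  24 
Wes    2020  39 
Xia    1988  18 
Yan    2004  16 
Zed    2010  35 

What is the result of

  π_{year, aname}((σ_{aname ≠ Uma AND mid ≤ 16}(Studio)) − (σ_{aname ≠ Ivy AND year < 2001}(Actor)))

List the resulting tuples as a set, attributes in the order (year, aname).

σ[aname ≠ Uma AND mid ≤ 16]: keep tuples satisfying aname ≠ Uma AND mid ≤ 16 → {(Rae, 2023, 15), (Tai, 1980, 10), (Yan, 2004, 16)}
σ[aname ≠ Ivy AND year < 2001]: keep tuples satisfying aname ≠ Ivy AND year < 2001 → {(Eve, 1996, 29), (Fay, 1992, 25), (Jo, 1986, 26), (Wes, 1998, 24), (Xia, 1988, 18)}
Taking the difference: {(Rae, 2023, 15), (Tai, 1980, 10), (Yan, 2004, 16)}
Projecting to year, aname: {(1980, Tai), (2004, Yan), (2023, Rae)}

{(1980, Tai), (2004, Yan), (2023, Rae)}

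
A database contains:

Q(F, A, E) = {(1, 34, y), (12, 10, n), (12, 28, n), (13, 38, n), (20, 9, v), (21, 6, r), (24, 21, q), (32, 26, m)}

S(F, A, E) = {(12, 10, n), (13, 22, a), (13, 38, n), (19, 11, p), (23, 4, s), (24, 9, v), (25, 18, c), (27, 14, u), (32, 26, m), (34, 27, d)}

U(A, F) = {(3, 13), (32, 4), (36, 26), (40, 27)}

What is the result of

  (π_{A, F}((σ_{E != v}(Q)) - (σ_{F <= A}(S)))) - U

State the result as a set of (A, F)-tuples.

Apply σ_{E != v}; surviving tuples: {(1, 34, y), (12, 10, n), (12, 28, n), (13, 38, n), (21, 6, r), (24, 21, q), (32, 26, m)}
Apply σ_{F <= A}; surviving tuples: {(13, 22, a), (13, 38, n)}
Difference: {(1, 34, y), (12, 10, n), (12, 28, n), (13, 38, n), (21, 6, r), (24, 21, q), (32, 26, m)} with {(13, 22, a), (13, 38, n)} → {(1, 34, y), (12, 10, n), (12, 28, n), (21, 6, r), (24, 21, q), (32, 26, m)}
π[A, F]: project onto (A, F) → {(10, 12), (21, 24), (26, 32), (28, 12), (34, 1), (6, 21)}
Difference: {(10, 12), (21, 24), (26, 32), (28, 12), (34, 1), (6, 21)} with {(3, 13), (32, 4), (36, 26), (40, 27)} → {(10, 12), (21, 24), (26, 32), (28, 12), (34, 1), (6, 21)}

{(10, 12), (21, 24), (26, 32), (28, 12), (34, 1), (6, 21)}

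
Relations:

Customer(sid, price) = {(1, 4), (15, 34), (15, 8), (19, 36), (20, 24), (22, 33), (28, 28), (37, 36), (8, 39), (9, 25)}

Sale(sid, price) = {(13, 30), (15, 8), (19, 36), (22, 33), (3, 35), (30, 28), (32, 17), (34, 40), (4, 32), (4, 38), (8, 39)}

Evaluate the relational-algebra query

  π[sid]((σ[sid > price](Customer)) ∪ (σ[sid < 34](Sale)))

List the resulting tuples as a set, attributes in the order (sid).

{13, 15, 19, 22, 3, 30, 32, 37, 4, 8}

Filtering on sid > price leaves {(15, 8), (37, 36)}.
Filtering on sid < 34 leaves {(13, 30), (15, 8), (19, 36), (22, 33), (3, 35), (30, 28), (32, 17), (4, 32), (4, 38), (8, 39)}.
Taking the union: {(13, 30), (15, 8), (19, 36), (22, 33), (3, 35), (30, 28), (32, 17), (37, 36), (4, 32), (4, 38), (8, 39)}
Keep only column(s) sid (1 duplicate(s) eliminated): {13, 15, 19, 22, 3, 30, 32, 37, 4, 8}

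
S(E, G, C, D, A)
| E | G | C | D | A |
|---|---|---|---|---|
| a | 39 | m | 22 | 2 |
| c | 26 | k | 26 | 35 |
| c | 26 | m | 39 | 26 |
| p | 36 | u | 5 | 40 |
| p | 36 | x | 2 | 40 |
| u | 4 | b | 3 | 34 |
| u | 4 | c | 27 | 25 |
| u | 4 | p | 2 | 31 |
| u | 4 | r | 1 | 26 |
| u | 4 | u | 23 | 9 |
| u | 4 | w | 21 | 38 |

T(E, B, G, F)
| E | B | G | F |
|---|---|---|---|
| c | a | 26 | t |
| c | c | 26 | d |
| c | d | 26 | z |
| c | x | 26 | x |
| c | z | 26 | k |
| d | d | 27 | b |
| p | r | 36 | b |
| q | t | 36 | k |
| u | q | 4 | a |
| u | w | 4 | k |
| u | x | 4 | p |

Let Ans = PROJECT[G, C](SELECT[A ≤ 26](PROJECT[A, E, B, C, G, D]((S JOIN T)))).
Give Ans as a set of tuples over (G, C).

{(26, m), (4, c), (4, r), (4, u)}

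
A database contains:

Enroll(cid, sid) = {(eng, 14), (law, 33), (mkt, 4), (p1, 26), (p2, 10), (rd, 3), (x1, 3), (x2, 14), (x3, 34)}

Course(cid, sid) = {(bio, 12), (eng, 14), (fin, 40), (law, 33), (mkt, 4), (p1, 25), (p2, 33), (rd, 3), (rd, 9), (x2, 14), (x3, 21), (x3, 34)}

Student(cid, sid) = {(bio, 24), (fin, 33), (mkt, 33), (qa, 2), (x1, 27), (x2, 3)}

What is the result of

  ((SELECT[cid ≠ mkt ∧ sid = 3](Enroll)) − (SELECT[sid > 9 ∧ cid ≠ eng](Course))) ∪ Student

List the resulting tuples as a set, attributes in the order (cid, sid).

Apply σ_{cid ≠ mkt ∧ sid = 3}; surviving tuples: {(rd, 3), (x1, 3)}
Apply σ_{sid > 9 ∧ cid ≠ eng}; surviving tuples: {(bio, 12), (fin, 40), (law, 33), (p1, 25), (p2, 33), (x2, 14), (x3, 21), (x3, 34)}
Difference: {(rd, 3), (x1, 3)} with {(bio, 12), (fin, 40), (law, 33), (p1, 25), (p2, 33), (x2, 14), (x3, 21), (x3, 34)} → {(rd, 3), (x1, 3)}
Union: {(rd, 3), (x1, 3)} with {(bio, 24), (fin, 33), (mkt, 33), (qa, 2), (x1, 27), (x2, 3)} → {(bio, 24), (fin, 33), (mkt, 33), (qa, 2), (rd, 3), (x1, 27), (x1, 3), (x2, 3)}

{(bio, 24), (fin, 33), (mkt, 33), (qa, 2), (rd, 3), (x1, 27), (x1, 3), (x2, 3)}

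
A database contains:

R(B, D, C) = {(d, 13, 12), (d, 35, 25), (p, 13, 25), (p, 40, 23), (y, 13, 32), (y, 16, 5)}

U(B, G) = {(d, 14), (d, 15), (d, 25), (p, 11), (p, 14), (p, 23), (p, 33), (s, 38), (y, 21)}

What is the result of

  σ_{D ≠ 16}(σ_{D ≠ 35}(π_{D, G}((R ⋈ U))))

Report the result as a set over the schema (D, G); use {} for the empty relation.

{(13, 11), (13, 14), (13, 15), (13, 21), (13, 23), (13, 25), (13, 33), (40, 11), (40, 14), (40, 23), (40, 33)}

R ⋈ U (natural join on B): {(d, 13, 12, 14), (d, 13, 12, 15), (d, 13, 12, 25), (d, 35, 25, 14), (d, 35, 25, 15), (d, 35, 25, 25), (p, 13, 25, 11), (p, 13, 25, 14), (p, 13, 25, 23), (p, 13, 25, 33), (p, 40, 23, 11), (p, 40, 23, 14), (p, 40, 23, 23), (p, 40, 23, 33), (y, 13, 32, 21), (y, 16, 5, 21)}
Projecting to D, G (1 duplicate(s) eliminated): {(13, 11), (13, 14), (13, 15), (13, 21), (13, 23), (13, 25), (13, 33), (16, 21), (35, 14), (35, 15), (35, 25), (40, 11), (40, 14), (40, 23), (40, 33)}
Apply σ_{D ≠ 35}; surviving tuples: {(13, 11), (13, 14), (13, 15), (13, 21), (13, 23), (13, 25), (13, 33), (16, 21), (40, 11), (40, 14), (40, 23), (40, 33)}
Apply σ_{D ≠ 16}; surviving tuples: {(13, 11), (13, 14), (13, 15), (13, 21), (13, 23), (13, 25), (13, 33), (40, 11), (40, 14), (40, 23), (40, 33)}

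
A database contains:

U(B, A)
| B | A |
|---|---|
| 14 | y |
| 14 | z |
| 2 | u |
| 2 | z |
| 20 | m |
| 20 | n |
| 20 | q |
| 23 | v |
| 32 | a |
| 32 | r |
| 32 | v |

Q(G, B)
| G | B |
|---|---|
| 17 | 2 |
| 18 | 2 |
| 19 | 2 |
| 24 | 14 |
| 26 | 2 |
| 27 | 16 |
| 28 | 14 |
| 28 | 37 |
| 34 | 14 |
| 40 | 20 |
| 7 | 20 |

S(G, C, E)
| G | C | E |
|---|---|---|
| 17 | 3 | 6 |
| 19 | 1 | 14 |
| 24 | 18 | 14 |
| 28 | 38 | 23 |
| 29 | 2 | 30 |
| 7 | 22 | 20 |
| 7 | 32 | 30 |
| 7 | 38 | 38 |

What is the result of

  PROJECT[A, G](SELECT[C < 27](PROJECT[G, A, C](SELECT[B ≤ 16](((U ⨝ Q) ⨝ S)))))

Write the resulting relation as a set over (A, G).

{(u, 17), (u, 19), (y, 24), (z, 17), (z, 19), (z, 24)}

Natural join on B: {(14, y, 24), (14, y, 28), (14, y, 34), (14, z, 24), (14, z, 28), (14, z, 34), (2, u, 17), (2, u, 18), (2, u, 19), (2, u, 26), (2, z, 17), (2, z, 18), (2, z, 19), (2, z, 26), (20, m, 40), (20, m, 7), (20, n, 40), (20, n, 7), (20, q, 40), (20, q, 7)}
Natural join on G: {(14, y, 24, 18, 14), (14, y, 28, 38, 23), (14, z, 24, 18, 14), (14, z, 28, 38, 23), (2, u, 17, 3, 6), (2, u, 19, 1, 14), (2, z, 17, 3, 6), (2, z, 19, 1, 14), (20, m, 7, 22, 20), (20, m, 7, 32, 30), (20, m, 7, 38, 38), (20, n, 7, 22, 20), (20, n, 7, 32, 30), (20, n, 7, 38, 38), (20, q, 7, 22, 20), (20, q, 7, 32, 30), (20, q, 7, 38, 38)}
Selection B ≤ 16: {(14, y, 24, 18, 14), (14, y, 28, 38, 23), (14, z, 24, 18, 14), (14, z, 28, 38, 23), (2, u, 17, 3, 6), (2, u, 19, 1, 14), (2, z, 17, 3, 6), (2, z, 19, 1, 14)}
π_{G, A, C} gives {(17, u, 3), (17, z, 3), (19, u, 1), (19, z, 1), (24, y, 18), (24, z, 18), (28, y, 38), (28, z, 38)}.
Selection C < 27: {(17, u, 3), (17, z, 3), (19, u, 1), (19, z, 1), (24, y, 18), (24, z, 18)}
π_{A, G} gives {(u, 17), (u, 19), (y, 24), (z, 17), (z, 19), (z, 24)}.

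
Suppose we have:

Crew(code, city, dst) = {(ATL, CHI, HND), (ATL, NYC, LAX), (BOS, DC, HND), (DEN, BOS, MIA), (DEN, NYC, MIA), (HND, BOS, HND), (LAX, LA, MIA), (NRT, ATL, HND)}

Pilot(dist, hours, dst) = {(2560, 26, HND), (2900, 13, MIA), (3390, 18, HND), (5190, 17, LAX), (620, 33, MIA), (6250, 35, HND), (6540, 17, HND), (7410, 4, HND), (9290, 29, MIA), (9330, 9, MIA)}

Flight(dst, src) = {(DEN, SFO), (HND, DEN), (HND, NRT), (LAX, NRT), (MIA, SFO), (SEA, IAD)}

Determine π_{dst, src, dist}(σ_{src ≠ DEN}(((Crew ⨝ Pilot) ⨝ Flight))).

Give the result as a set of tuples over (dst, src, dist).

{(HND, NRT, 2560), (HND, NRT, 3390), (HND, NRT, 6250), (HND, NRT, 6540), (HND, NRT, 7410), (LAX, NRT, 5190), (MIA, SFO, 2900), (MIA, SFO, 620), (MIA, SFO, 9290), (MIA, SFO, 9330)}

Crew ⋈ Pilot (natural join on dst): {(ATL, CHI, HND, 2560, 26), (ATL, CHI, HND, 3390, 18), (ATL, CHI, HND, 6250, 35), (ATL, CHI, HND, 6540, 17), (ATL, CHI, HND, 7410, 4), (ATL, NYC, LAX, 5190, 17), (BOS, DC, HND, 2560, 26), (BOS, DC, HND, 3390, 18), (BOS, DC, HND, 6250, 35), (BOS, DC, HND, 6540, 17), (BOS, DC, HND, 7410, 4), (DEN, BOS, MIA, 2900, 13), (DEN, BOS, MIA, 620, 33), (DEN, BOS, MIA, 9290, 29), (DEN, BOS, MIA, 9330, 9), (DEN, NYC, MIA, 2900, 13), (DEN, NYC, MIA, 620, 33), (DEN, NYC, MIA, 9290, 29), (DEN, NYC, MIA, 9330, 9), (HND, BOS, HND, 2560, 26), (HND, BOS, HND, 3390, 18), (HND, BOS, HND, 6250, 35), (HND, BOS, HND, 6540, 17), (HND, BOS, HND, 7410, 4), (LAX, LA, MIA, 2900, 13), (LAX, LA, MIA, 620, 33), (LAX, LA, MIA, 9290, 29), (LAX, LA, MIA, 9330, 9), (NRT, ATL, HND, 2560, 26), (NRT, ATL, HND, 3390, 18), (NRT, ATL, HND, 6250, 35), (NRT, ATL, HND, 6540, 17), (NRT, ATL, HND, 7410, 4)}
(Crew ⨝ Pilot) ⋈ Flight (natural join on dst): {(ATL, CHI, HND, 2560, 26, DEN), (ATL, CHI, HND, 2560, 26, NRT), (ATL, CHI, HND, 3390, 18, DEN), (ATL, CHI, HND, 3390, 18, NRT), (ATL, CHI, HND, 6250, 35, DEN), (ATL, CHI, HND, 6250, 35, NRT), (ATL, CHI, HND, 6540, 17, DEN), (ATL, CHI, HND, 6540, 17, NRT), (ATL, CHI, HND, 7410, 4, DEN), (ATL, CHI, HND, 7410, 4, NRT), (ATL, NYC, LAX, 5190, 17, NRT), (BOS, DC, HND, 2560, 26, DEN), (BOS, DC, HND, 2560, 26, NRT), (BOS, DC, HND, 3390, 18, DEN), (BOS, DC, HND, 3390, 18, NRT), (BOS, DC, HND, 6250, 35, DEN), (BOS, DC, HND, 6250, 35, NRT), (BOS, DC, HND, 6540, 17, DEN), (BOS, DC, HND, 6540, 17, NRT), (BOS, DC, HND, 7410, 4, DEN), (BOS, DC, HND, 7410, 4, NRT), (DEN, BOS, MIA, 2900, 13, SFO), (DEN, BOS, MIA, 620, 33, SFO), (DEN, BOS, MIA, 9290, 29, SFO), (DEN, BOS, MIA, 9330, 9, SFO), (DEN, NYC, MIA, 2900, 13, SFO), (DEN, NYC, MIA, 620, 33, SFO), (DEN, NYC, MIA, 9290, 29, SFO), (DEN, NYC, MIA, 9330, 9, SFO), (HND, BOS, HND, 2560, 26, DEN), (HND, BOS, HND, 2560, 26, NRT), (HND, BOS, HND, 3390, 18, DEN), (HND, BOS, HND, 3390, 18, NRT), (HND, BOS, HND, 6250, 35, DEN), (HND, BOS, HND, 6250, 35, NRT), (HND, BOS, HND, 6540, 17, DEN), (HND, BOS, HND, 6540, 17, NRT), (HND, BOS, HND, 7410, 4, DEN), (HND, BOS, HND, 7410, 4, NRT), (LAX, LA, MIA, 2900, 13, SFO), (LAX, LA, MIA, 620, 33, SFO), (LAX, LA, MIA, 9290, 29, SFO), (LAX, LA, MIA, 9330, 9, SFO), (NRT, ATL, HND, 2560, 26, DEN), (NRT, ATL, HND, 2560, 26, NRT), (NRT, ATL, HND, 3390, 18, DEN), (NRT, ATL, HND, 3390, 18, NRT), (NRT, ATL, HND, 6250, 35, DEN), (NRT, ATL, HND, 6250, 35, NRT), (NRT, ATL, HND, 6540, 17, DEN), (NRT, ATL, HND, 6540, 17, NRT), (NRT, ATL, HND, 7410, 4, DEN), (NRT, ATL, HND, 7410, 4, NRT)}
Selection src ≠ DEN: {(ATL, CHI, HND, 2560, 26, NRT), (ATL, CHI, HND, 3390, 18, NRT), (ATL, CHI, HND, 6250, 35, NRT), (ATL, CHI, HND, 6540, 17, NRT), (ATL, CHI, HND, 7410, 4, NRT), (ATL, NYC, LAX, 5190, 17, NRT), (BOS, DC, HND, 2560, 26, NRT), (BOS, DC, HND, 3390, 18, NRT), (BOS, DC, HND, 6250, 35, NRT), (BOS, DC, HND, 6540, 17, NRT), (BOS, DC, HND, 7410, 4, NRT), (DEN, BOS, MIA, 2900, 13, SFO), (DEN, BOS, MIA, 620, 33, SFO), (DEN, BOS, MIA, 9290, 29, SFO), (DEN, BOS, MIA, 9330, 9, SFO), (DEN, NYC, MIA, 2900, 13, SFO), (DEN, NYC, MIA, 620, 33, SFO), (DEN, NYC, MIA, 9290, 29, SFO), (DEN, NYC, MIA, 9330, 9, SFO), (HND, BOS, HND, 2560, 26, NRT), (HND, BOS, HND, 3390, 18, NRT), (HND, BOS, HND, 6250, 35, NRT), (HND, BOS, HND, 6540, 17, NRT), (HND, BOS, HND, 7410, 4, NRT), (LAX, LA, MIA, 2900, 13, SFO), (LAX, LA, MIA, 620, 33, SFO), (LAX, LA, MIA, 9290, 29, SFO), (LAX, LA, MIA, 9330, 9, SFO), (NRT, ATL, HND, 2560, 26, NRT), (NRT, ATL, HND, 3390, 18, NRT), (NRT, ATL, HND, 6250, 35, NRT), (NRT, ATL, HND, 6540, 17, NRT), (NRT, ATL, HND, 7410, 4, NRT)}
π[dst, src, dist]: project onto (dst, src, dist) (23 duplicate(s) eliminated) → {(HND, NRT, 2560), (HND, NRT, 3390), (HND, NRT, 6250), (HND, NRT, 6540), (HND, NRT, 7410), (LAX, NRT, 5190), (MIA, SFO, 2900), (MIA, SFO, 620), (MIA, SFO, 9290), (MIA, SFO, 9330)}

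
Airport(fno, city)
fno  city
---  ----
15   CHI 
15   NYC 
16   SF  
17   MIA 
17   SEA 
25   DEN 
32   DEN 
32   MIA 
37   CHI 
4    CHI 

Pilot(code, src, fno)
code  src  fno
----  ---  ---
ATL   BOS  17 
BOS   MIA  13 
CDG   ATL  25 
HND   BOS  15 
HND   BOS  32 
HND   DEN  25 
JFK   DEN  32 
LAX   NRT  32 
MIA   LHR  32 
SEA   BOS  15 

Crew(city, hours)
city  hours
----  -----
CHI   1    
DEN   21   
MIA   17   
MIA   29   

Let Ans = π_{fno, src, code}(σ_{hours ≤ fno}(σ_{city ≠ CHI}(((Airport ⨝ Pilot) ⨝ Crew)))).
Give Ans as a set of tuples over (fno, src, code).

Joining Airport and Pilot on fno yields {(15, CHI, HND, BOS), (15, CHI, SEA, BOS), (15, NYC, HND, BOS), (15, NYC, SEA, BOS), (17, MIA, ATL, BOS), (17, SEA, ATL, BOS), (25, DEN, CDG, ATL), (25, DEN, HND, DEN), (32, DEN, HND, BOS), (32, DEN, JFK, DEN), (32, DEN, LAX, NRT), (32, DEN, MIA, LHR), (32, MIA, HND, BOS), (32, MIA, JFK, DEN), (32, MIA, LAX, NRT), (32, MIA, MIA, LHR)}.
Joining (Airport ⨝ Pilot) and Crew on city yields {(15, CHI, HND, BOS, 1), (15, CHI, SEA, BOS, 1), (17, MIA, ATL, BOS, 17), (17, MIA, ATL, BOS, 29), (25, DEN, CDG, ATL, 21), (25, DEN, HND, DEN, 21), (32, DEN, HND, BOS, 21), (32, DEN, JFK, DEN, 21), (32, DEN, LAX, NRT, 21), (32, DEN, MIA, LHR, 21), (32, MIA, HND, BOS, 17), (32, MIA, HND, BOS, 29), (32, MIA, JFK, DEN, 17), (32, MIA, JFK, DEN, 29), (32, MIA, LAX, NRT, 17), (32, MIA, LAX, NRT, 29), (32, MIA, MIA, LHR, 17), (32, MIA, MIA, LHR, 29)}.
Filtering on city ≠ CHI leaves {(17, MIA, ATL, BOS, 17), (17, MIA, ATL, BOS, 29), (25, DEN, CDG, ATL, 21), (25, DEN, HND, DEN, 21), (32, DEN, HND, BOS, 21), (32, DEN, JFK, DEN, 21), (32, DEN, LAX, NRT, 21), (32, DEN, MIA, LHR, 21), (32, MIA, HND, BOS, 17), (32, MIA, HND, BOS, 29), (32, MIA, JFK, DEN, 17), (32, MIA, JFK, DEN, 29), (32, MIA, LAX, NRT, 17), (32, MIA, LAX, NRT, 29), (32, MIA, MIA, LHR, 17), (32, MIA, MIA, LHR, 29)}.
Filtering on hours ≤ fno leaves {(17, MIA, ATL, BOS, 17), (25, DEN, CDG, ATL, 21), (25, DEN, HND, DEN, 21), (32, DEN, HND, BOS, 21), (32, DEN, JFK, DEN, 21), (32, DEN, LAX, NRT, 21), (32, DEN, MIA, LHR, 21), (32, MIA, HND, BOS, 17), (32, MIA, HND, BOS, 29), (32, MIA, JFK, DEN, 17), (32, MIA, JFK, DEN, 29), (32, MIA, LAX, NRT, 17), (32, MIA, LAX, NRT, 29), (32, MIA, MIA, LHR, 17), (32, MIA, MIA, LHR, 29)}.
π[fno, src, code]: project onto (fno, src, code) (8 duplicate(s) eliminated) → {(17, BOS, ATL), (25, ATL, CDG), (25, DEN, HND), (32, BOS, HND), (32, DEN, JFK), (32, LHR, MIA), (32, NRT, LAX)}

{(17, BOS, ATL), (25, ATL, CDG), (25, DEN, HND), (32, BOS, HND), (32, DEN, JFK), (32, LHR, MIA), (32, NRT, LAX)}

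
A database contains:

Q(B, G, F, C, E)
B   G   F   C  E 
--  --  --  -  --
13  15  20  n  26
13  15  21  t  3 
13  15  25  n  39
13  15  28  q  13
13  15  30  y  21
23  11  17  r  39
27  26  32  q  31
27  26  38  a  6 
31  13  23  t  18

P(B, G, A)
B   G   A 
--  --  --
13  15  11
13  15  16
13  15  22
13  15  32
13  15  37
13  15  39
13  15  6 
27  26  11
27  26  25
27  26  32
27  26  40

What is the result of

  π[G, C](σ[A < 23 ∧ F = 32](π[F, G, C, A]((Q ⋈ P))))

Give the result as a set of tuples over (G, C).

{(26, q)}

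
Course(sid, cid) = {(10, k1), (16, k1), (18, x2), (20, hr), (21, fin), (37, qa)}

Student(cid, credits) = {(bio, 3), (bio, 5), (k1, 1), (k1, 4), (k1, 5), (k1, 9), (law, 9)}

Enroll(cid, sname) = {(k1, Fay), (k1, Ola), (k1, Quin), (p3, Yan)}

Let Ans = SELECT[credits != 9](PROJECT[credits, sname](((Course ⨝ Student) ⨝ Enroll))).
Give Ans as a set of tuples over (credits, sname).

Joining Course and Student on cid yields {(10, k1, 1), (10, k1, 4), (10, k1, 5), (10, k1, 9), (16, k1, 1), (16, k1, 4), (16, k1, 5), (16, k1, 9)}.
Joining (Course ⨝ Student) and Enroll on cid yields {(10, k1, 1, Fay), (10, k1, 1, Ola), (10, k1, 1, Quin), (10, k1, 4, Fay), (10, k1, 4, Ola), (10, k1, 4, Quin), (10, k1, 5, Fay), (10, k1, 5, Ola), (10, k1, 5, Quin), (10, k1, 9, Fay), (10, k1, 9, Ola), (10, k1, 9, Quin), (16, k1, 1, Fay), (16, k1, 1, Ola), (16, k1, 1, Quin), (16, k1, 4, Fay), (16, k1, 4, Ola), (16, k1, 4, Quin), (16, k1, 5, Fay), (16, k1, 5, Ola), (16, k1, 5, Quin), (16, k1, 9, Fay), (16, k1, 9, Ola), (16, k1, 9, Quin)}.
Projecting to credits, sname (12 duplicate(s) eliminated): {(1, Fay), (1, Ola), (1, Quin), (4, Fay), (4, Ola), (4, Quin), (5, Fay), (5, Ola), (5, Quin), (9, Fay), (9, Ola), (9, Quin)}
σ[credits != 9]: keep tuples satisfying credits != 9 → {(1, Fay), (1, Ola), (1, Quin), (4, Fay), (4, Ola), (4, Quin), (5, Fay), (5, Ola), (5, Quin)}

{(1, Fay), (1, Ola), (1, Quin), (4, Fay), (4, Ola), (4, Quin), (5, Fay), (5, Ola), (5, Quin)}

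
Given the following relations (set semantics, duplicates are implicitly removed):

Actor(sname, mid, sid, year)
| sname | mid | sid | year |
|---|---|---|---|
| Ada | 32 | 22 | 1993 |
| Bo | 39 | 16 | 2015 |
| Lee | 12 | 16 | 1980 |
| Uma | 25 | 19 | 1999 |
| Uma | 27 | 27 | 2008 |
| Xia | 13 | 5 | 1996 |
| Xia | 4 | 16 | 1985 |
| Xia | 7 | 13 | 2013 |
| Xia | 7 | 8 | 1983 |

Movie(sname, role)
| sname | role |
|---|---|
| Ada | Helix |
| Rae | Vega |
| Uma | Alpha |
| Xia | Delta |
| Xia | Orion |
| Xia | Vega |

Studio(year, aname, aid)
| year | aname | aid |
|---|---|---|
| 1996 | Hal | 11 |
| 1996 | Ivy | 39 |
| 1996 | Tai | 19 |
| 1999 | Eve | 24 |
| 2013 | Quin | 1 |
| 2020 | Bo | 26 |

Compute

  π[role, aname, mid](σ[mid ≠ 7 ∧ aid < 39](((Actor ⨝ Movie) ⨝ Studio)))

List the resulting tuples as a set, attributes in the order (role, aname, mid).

{(Alpha, Eve, 25), (Delta, Hal, 13), (Delta, Tai, 13), (Orion, Hal, 13), (Orion, Tai, 13), (Vega, Hal, 13), (Vega, Tai, 13)}

Joining Actor and Movie on sname yields {(Ada, 32, 22, 1993, Helix), (Uma, 25, 19, 1999, Alpha), (Uma, 27, 27, 2008, Alpha), (Xia, 13, 5, 1996, Delta), (Xia, 13, 5, 1996, Orion), (Xia, 13, 5, 1996, Vega), (Xia, 4, 16, 1985, Delta), (Xia, 4, 16, 1985, Orion), (Xia, 4, 16, 1985, Vega), (Xia, 7, 13, 2013, Delta), (Xia, 7, 13, 2013, Orion), (Xia, 7, 13, 2013, Vega), (Xia, 7, 8, 1983, Delta), (Xia, 7, 8, 1983, Orion), (Xia, 7, 8, 1983, Vega)}.
Joining (Actor ⨝ Movie) and Studio on year yields {(Uma, 25, 19, 1999, Alpha, Eve, 24), (Xia, 13, 5, 1996, Delta, Hal, 11), (Xia, 13, 5, 1996, Delta, Ivy, 39), (Xia, 13, 5, 1996, Delta, Tai, 19), (Xia, 13, 5, 1996, Orion, Hal, 11), (Xia, 13, 5, 1996, Orion, Ivy, 39), (Xia, 13, 5, 1996, Orion, Tai, 19), (Xia, 13, 5, 1996, Vega, Hal, 11), (Xia, 13, 5, 1996, Vega, Ivy, 39), (Xia, 13, 5, 1996, Vega, Tai, 19), (Xia, 7, 13, 2013, Delta, Quin, 1), (Xia, 7, 13, 2013, Orion, Quin, 1), (Xia, 7, 13, 2013, Vega, Quin, 1)}.
Selection mid ≠ 7 ∧ aid < 39: {(Uma, 25, 19, 1999, Alpha, Eve, 24), (Xia, 13, 5, 1996, Delta, Hal, 11), (Xia, 13, 5, 1996, Delta, Tai, 19), (Xia, 13, 5, 1996, Orion, Hal, 11), (Xia, 13, 5, 1996, Orion, Tai, 19), (Xia, 13, 5, 1996, Vega, Hal, 11), (Xia, 13, 5, 1996, Vega, Tai, 19)}
Keep only column(s) role, aname, mid: {(Alpha, Eve, 25), (Delta, Hal, 13), (Delta, Tai, 13), (Orion, Hal, 13), (Orion, Tai, 13), (Vega, Hal, 13), (Vega, Tai, 13)}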